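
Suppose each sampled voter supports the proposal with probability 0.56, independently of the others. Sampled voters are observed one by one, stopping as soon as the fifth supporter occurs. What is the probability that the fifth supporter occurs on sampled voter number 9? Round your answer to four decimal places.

Y = trial on which the fifth success occurs; negative binomial, r=5, p=0.56.
P(Y=9) = C(8,4) · p^5 · (1−p)^4
= 70 · 0.055073 · 0.037481 = 0.144494

0.1445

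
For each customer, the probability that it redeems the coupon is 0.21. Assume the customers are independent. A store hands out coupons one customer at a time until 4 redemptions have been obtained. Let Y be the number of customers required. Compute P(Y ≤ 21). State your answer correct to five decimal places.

0.67136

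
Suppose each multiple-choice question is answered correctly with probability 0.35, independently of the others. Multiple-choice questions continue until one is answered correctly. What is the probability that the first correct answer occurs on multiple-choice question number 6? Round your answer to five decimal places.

0.04061

Geometric (trials to first success), p = 0.35.
P(Y = 6) = (1−p)^5 · p = 0.11603 · 0.35 = 0.0406102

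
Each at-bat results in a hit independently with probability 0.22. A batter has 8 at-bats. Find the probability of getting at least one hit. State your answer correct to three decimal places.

P(at least one) = 1 − P(none) = 1 − (1 − 0.22)^8
= 1 − 0.13701 = 0.86299

0.863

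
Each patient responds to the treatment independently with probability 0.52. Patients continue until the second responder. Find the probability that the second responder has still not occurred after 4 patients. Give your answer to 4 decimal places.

0.2831

Needing more than 4 patients ⇔ fewer than 2 successes in the first 4. With X ~ Binomial(4, 0.52), P(Y > 4) = P(X ≤ 1).
  k=0: C(4,0)·0.52^0·0.48^4 = 0.053084
  k=1: C(4,1)·0.52^1·0.48^3 = 0.230031
P(X ≤ 1) = 0.283116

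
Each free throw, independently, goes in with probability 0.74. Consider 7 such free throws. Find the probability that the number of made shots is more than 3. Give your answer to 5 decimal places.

0.91984

X ~ Binomial(7, 0.74); P(X ≥ 4) = Σ C(7,k) p^k (1−p)^(7−k) over k:
  k=4: C(7,4)·0.74^4·0.26^3 = 0.1844654
  k=5: C(7,5)·0.74^5·0.26^2 = 0.3150102
  k=6: C(7,6)·0.74^6·0.26^1 = 0.2988558
  k=7: C(7,7)·0.74^7·0.26^0 = 0.1215128
Total = 0.9198442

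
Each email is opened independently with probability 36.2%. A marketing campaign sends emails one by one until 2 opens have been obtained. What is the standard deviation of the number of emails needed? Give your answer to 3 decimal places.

Y = total emails until the second success; negative binomial with r=2, p=0.362.
SD(Y) = √[r(1−p)/p²] = √(9.73719) = 3.12045

3.120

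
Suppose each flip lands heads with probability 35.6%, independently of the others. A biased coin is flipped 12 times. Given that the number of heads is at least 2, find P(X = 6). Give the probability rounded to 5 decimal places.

0.13960

X ~ Binomial(12, 0.356). Want P(X=6 | X≥2) = P(X=6) / P(X≥2).
P(X=6) = C(12,6)·0.356^6·0.644^6 = 0.1341798
P(X≥2) = 1 − 0.0050890 − 0.0337579 = 0.9611531
Ratio = 0.1341798 / 0.9611531 = 0.1396029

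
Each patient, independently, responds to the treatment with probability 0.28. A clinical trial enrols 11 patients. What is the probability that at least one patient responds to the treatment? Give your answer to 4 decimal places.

P(at least one) = 1 − P(none) = 1 − (1 − 0.28)^11
= 1 − 0.026956 = 0.973044

0.9730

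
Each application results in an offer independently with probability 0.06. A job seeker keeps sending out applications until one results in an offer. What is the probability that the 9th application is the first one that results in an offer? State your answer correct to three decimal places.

Geometric (trials to first success), p = 0.06.
P(Y = 9) = (1−p)^8 · p = 0.60957 · 0.06 = 0.03657

0.037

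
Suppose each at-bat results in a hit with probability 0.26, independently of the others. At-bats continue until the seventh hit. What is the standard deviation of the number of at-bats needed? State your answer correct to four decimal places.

8.7537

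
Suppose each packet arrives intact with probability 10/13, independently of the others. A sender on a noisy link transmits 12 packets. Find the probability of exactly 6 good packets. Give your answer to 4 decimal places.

X ~ Binomial(n=12, p=0.769231).
P(X=6) = C(12,6) · p^6 · (1−p)^6
= 924 · 0.20718 · 0.00015103 = 0.028912

0.0289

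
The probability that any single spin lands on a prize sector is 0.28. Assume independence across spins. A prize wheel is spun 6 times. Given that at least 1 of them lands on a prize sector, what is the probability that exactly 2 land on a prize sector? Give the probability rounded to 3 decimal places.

0.367

X ~ Binomial(6, 0.28). Want P(X=2 | X≥1) = P(X=2) / P(X≥1).
P(X=2) = C(6,2)·0.28^2·0.72^4 = 0.31604
P(X≥1) = 1 − 0.13931 = 0.86069
Ratio = 0.31604 / 0.86069 = 0.36719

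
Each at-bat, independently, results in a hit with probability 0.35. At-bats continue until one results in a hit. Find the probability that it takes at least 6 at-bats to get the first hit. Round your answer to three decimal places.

0.116

Y = number of at-bats to the first success; geometric, p = 0.35.
P(Y > 5) = P(first 5 all fail) = (1−p)^5 = 0.11603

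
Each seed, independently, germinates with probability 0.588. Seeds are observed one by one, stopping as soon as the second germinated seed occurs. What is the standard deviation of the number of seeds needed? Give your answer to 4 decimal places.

Y = total seeds until the second success; negative binomial with r=2, p=0.588.
SD(Y) = √[r(1−p)/p²] = √(2.383266) = 1.543783

1.5438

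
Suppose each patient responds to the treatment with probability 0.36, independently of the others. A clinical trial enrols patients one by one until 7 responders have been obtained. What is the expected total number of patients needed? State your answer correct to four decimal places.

19.4444

Y = total patients until the seventh success; negative binomial with r=7, p=0.36.
E[Y] = r / p = 7 / 0.36 = 19.444444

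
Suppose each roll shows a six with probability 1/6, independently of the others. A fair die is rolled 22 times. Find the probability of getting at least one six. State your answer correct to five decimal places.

0.98189

P(at least one) = 1 − P(none) = 1 − (1 − 0.166667)^22
= 1 − 0.0181139 = 0.9818861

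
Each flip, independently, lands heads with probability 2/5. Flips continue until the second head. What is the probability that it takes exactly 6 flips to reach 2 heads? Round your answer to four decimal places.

0.1037

Y = trial on which the second success occurs; negative binomial, r=2, p=0.40.
P(Y=6) = C(5,1) · p^2 · (1−p)^4
= 5 · 0.16 · 0.1296 = 0.103680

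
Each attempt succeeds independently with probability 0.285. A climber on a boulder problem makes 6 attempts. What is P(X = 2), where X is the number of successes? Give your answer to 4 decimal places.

0.3184

X ~ Binomial(n=6, p=0.285).
P(X=2) = C(6,2) · p^2 · (1−p)^4
= 15 · 0.081225 · 0.26135 = 0.318424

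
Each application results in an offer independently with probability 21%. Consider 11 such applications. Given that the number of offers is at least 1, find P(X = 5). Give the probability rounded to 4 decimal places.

X ~ Binomial(11, 0.21). Want P(X=5 | X≥1) = P(X=5) / P(X≥1).
P(X=5) = C(11,5)·0.21^5·0.79^6 = 0.045867
P(X≥1) = 1 − 0.074799 = 0.925201
Ratio = 0.045867 / 0.925201 = 0.049575

0.0496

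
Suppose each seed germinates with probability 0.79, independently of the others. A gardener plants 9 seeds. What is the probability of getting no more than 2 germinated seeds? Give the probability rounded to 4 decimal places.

0.0004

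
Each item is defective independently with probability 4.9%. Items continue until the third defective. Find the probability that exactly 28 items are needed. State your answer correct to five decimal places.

Y = trial on which the third success occurs; negative binomial, r=3, p=0.049.
P(Y=28) = C(27,2) · p^3 · (1−p)^25
= 351 · 0.00011765 · 0.28478 = 0.0117600

0.01176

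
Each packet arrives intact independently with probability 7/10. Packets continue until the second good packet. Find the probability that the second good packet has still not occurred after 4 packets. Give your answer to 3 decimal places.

0.084

Needing more than 4 packets ⇔ fewer than 2 successes in the first 4. With X ~ Binomial(4, 0.70), P(Y > 4) = P(X ≤ 1).
  k=0: C(4,0)·0.70^0·0.30^4 = 0.00810
  k=1: C(4,1)·0.70^1·0.30^3 = 0.07560
P(X ≤ 1) = 0.08370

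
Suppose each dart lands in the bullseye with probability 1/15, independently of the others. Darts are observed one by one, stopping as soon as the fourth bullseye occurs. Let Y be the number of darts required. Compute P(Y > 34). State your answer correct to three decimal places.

Needing more than 34 darts ⇔ fewer than 4 successes in the first 34. With X ~ Binomial(34, 0.066667), P(Y > 34) = P(X ≤ 3).
  k=0: C(34,0)·0.066667^0·0.933333^34 = 0.09577
  k=1: C(34,1)·0.066667^1·0.933333^33 = 0.23260
  k=2: C(34,2)·0.066667^2·0.933333^32 = 0.27413
  k=3: C(34,3)·0.066667^3·0.933333^31 = 0.20886
P(X ≤ 3) = 0.81136

0.811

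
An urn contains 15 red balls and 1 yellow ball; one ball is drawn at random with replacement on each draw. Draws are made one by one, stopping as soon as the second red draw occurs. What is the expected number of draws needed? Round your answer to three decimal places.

2.133

Y = total draws until the second success; negative binomial with r=2, p=0.9375.
E[Y] = r / p = 2 / 0.9375 = 2.13333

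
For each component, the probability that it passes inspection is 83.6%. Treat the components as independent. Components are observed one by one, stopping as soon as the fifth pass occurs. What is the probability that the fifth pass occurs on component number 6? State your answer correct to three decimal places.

Y = trial on which the fifth success occurs; negative binomial, r=5, p=0.836.
P(Y=6) = C(5,4) · p^5 · (1−p)^1
= 5 · 0.40835 · 0.164 = 0.33485

0.335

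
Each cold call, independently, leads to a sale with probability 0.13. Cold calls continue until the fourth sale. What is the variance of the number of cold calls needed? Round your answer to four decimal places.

Y = total cold calls until the fourth success; negative binomial with r=4, p=0.13.
Var(Y) = r(1−p)/p² = 4·0.87 / 0.13² = 205.917160

205.9172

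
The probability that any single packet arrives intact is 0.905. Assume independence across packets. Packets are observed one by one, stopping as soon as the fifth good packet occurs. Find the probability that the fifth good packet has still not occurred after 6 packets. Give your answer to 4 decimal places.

Needing more than 6 packets ⇔ fewer than 5 successes in the first 6. With X ~ Binomial(6, 0.905), P(Y > 6) = P(X ≤ 4).
  k=0: C(6,0)·0.905^0·0.095^6 = 0.000001
  k=1: C(6,1)·0.905^1·0.095^5 = 0.000042
  k=2: C(6,2)·0.905^2·0.095^4 = 0.001001
  k=3: C(6,3)·0.905^3·0.095^3 = 0.012710
  k=4: C(6,4)·0.905^4·0.095^2 = 0.090810
P(X ≤ 4) = 0.104563

0.1046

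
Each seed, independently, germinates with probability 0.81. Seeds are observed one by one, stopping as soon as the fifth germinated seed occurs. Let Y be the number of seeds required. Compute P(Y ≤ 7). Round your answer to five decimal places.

0.86873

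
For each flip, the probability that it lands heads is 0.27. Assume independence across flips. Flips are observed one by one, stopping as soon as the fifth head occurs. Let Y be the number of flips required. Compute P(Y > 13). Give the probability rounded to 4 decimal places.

0.7411

Needing more than 13 flips ⇔ fewer than 5 successes in the first 13. With X ~ Binomial(13, 0.27), P(Y > 13) = P(X ≤ 4).
  k=0: C(13,0)·0.27^0·0.73^13 = 0.016718
  k=1: C(13,1)·0.27^1·0.73^12 = 0.080386
  k=2: C(13,2)·0.27^2·0.73^11 = 0.178391
  k=3: C(13,3)·0.27^3·0.73^10 = 0.241928
  k=4: C(13,4)·0.27^4·0.73^9 = 0.223700
P(X ≤ 4) = 0.741124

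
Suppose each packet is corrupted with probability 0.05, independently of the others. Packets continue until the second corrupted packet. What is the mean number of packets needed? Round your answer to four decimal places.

40.0000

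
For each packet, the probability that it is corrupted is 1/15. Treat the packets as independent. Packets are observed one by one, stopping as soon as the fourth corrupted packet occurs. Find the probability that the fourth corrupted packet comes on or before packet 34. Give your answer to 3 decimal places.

Finishing within 34 packets ⇔ at least 4 successes in the first 34. With X ~ Binomial(34, 0.066667), P(Y ≤ 34) = 1 − P(X ≤ 3).
  k=0: C(34,0)·0.066667^0·0.933333^34 = 0.09577
  k=1: C(34,1)·0.066667^1·0.933333^33 = 0.23260
  k=2: C(34,2)·0.066667^2·0.933333^32 = 0.27413
  k=3: C(34,3)·0.066667^3·0.933333^31 = 0.20886
1 − 0.81136 = 0.18864

0.189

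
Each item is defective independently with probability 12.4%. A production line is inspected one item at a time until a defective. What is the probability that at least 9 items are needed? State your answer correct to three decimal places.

0.347

Y = number of items to the first success; geometric, p = 0.124.
P(Y > 8) = P(first 8 all fail) = (1−p)^8 = 0.34676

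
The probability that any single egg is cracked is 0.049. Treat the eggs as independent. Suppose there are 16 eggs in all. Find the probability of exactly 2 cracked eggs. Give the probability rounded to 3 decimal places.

0.143

X ~ Binomial(n=16, p=0.049).
P(X=2) = C(16,2) · p^2 · (1−p)^14
= 120 · 0.002401 · 0.49491 = 0.14259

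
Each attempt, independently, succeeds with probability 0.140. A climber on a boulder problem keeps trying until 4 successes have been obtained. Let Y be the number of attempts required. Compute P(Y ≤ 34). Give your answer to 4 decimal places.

0.7201

Finishing within 34 attempts ⇔ at least 4 successes in the first 34. With X ~ Binomial(34, 0.14), P(Y ≤ 34) = 1 − P(X ≤ 3).
  k=0: C(34,0)·0.14^0·0.86^34 = 0.005929
  k=1: C(34,1)·0.14^1·0.86^33 = 0.032814
  k=2: C(34,2)·0.14^2·0.86^32 = 0.088139
  k=3: C(34,3)·0.14^3·0.86^31 = 0.153048
1 − 0.279930 = 0.720070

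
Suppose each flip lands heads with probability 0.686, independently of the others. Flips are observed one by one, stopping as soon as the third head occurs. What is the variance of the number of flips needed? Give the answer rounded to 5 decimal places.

Y = total flips until the third success; negative binomial with r=3, p=0.686.
Var(Y) = r(1−p)/p² = 3·0.314 / 0.686² = 2.0017170

2.00172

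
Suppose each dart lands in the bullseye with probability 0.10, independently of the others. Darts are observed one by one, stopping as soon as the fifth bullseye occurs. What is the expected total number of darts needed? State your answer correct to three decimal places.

Y = total darts until the fifth success; negative binomial with r=5, p=0.10.
E[Y] = r / p = 5 / 0.10 = 50.00000

50.000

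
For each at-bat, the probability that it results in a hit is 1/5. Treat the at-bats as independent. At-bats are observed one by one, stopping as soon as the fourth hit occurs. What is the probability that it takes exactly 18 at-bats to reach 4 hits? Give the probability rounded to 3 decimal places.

0.048

Y = trial on which the fourth success occurs; negative binomial, r=4, p=0.20.
P(Y=18) = C(17,3) · p^4 · (1−p)^14
= 680 · 0.0016 · 0.04398 = 0.04785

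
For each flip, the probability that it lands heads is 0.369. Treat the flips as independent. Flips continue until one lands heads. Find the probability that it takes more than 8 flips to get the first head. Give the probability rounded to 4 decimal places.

0.0251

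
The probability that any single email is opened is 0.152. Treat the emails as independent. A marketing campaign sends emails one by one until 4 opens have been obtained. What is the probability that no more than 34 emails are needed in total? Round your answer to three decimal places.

0.781

Finishing within 34 emails ⇔ at least 4 successes in the first 34. With X ~ Binomial(34, 0.152), P(Y ≤ 34) = 1 − P(X ≤ 3).
  k=0: C(34,0)·0.152^0·0.848^34 = 0.00368
  k=1: C(34,1)·0.152^1·0.848^33 = 0.02241
  k=2: C(34,2)·0.152^2·0.848^32 = 0.06627
  k=3: C(34,3)·0.152^3·0.848^31 = 0.12671
1 − 0.21906 = 0.78094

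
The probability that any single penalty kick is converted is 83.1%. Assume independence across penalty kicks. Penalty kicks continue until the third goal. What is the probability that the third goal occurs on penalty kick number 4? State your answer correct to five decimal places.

0.29095

Y = trial on which the third success occurs; negative binomial, r=3, p=0.831.
P(Y=4) = C(3,2) · p^3 · (1−p)^1
= 3 · 0.57386 · 0.169 = 0.2909451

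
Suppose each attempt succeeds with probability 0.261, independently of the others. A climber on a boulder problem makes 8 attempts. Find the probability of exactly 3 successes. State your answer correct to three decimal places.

0.219

X ~ Binomial(n=8, p=0.261).
P(X=3) = C(8,3) · p^3 · (1−p)^5
= 56 · 0.01778 · 0.22041 = 0.21945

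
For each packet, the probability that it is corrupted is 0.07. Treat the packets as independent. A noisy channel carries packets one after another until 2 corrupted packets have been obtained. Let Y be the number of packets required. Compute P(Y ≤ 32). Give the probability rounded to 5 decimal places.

0.66578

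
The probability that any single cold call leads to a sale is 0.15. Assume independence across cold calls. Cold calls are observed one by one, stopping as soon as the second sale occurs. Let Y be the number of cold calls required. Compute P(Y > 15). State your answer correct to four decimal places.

Needing more than 15 cold calls ⇔ fewer than 2 successes in the first 15. With X ~ Binomial(15, 0.15), P(Y > 15) = P(X ≤ 1).
  k=0: C(15,0)·0.15^0·0.85^15 = 0.087354
  k=1: C(15,1)·0.15^1·0.85^14 = 0.231232
P(X ≤ 1) = 0.318586

0.3186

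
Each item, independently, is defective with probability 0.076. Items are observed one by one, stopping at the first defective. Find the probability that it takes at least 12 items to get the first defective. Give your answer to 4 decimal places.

0.4192

Y = number of items to the first success; geometric, p = 0.076.
P(Y > 11) = P(first 11 all fail) = (1−p)^11 = 0.419171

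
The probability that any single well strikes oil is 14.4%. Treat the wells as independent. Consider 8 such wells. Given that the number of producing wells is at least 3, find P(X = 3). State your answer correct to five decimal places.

0.80575

X ~ Binomial(8, 0.144). Want P(X=3 | X≥3) = P(X=3) / P(X≥3).
P(X=3) = C(8,3)·0.144^3·0.856^5 = 0.0768501
P(X≥3) = 1 − 0.2882638 − 0.3879438 − 0.2284155 = 0.0953769
Ratio = 0.0768501 / 0.0953769 = 0.8057518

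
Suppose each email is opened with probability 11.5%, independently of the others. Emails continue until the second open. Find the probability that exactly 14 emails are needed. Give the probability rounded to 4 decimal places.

Y = trial on which the second success occurs; negative binomial, r=2, p=0.115.
P(Y=14) = C(13,1) · p^2 · (1−p)^12
= 13 · 0.013225 · 0.23084 = 0.039688

0.0397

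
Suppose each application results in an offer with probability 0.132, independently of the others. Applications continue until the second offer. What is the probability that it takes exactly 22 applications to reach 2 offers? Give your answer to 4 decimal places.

0.0216

Y = trial on which the second success occurs; negative binomial, r=2, p=0.132.
P(Y=22) = C(21,1) · p^2 · (1−p)^20
= 21 · 0.017424 · 0.058938 = 0.021566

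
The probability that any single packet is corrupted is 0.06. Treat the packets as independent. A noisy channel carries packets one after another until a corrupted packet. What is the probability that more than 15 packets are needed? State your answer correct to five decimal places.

0.39529

Y = number of packets to the first success; geometric, p = 0.06.
P(Y > 15) = P(first 15 all fail) = (1−p)^15 = 0.3952918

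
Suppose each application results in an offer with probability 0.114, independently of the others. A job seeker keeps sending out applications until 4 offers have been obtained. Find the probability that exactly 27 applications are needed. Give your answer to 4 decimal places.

Y = trial on which the fourth success occurs; negative binomial, r=4, p=0.114.
P(Y=27) = C(26,3) · p^4 · (1−p)^23
= 2600 · 0.0001689 · 0.061798 = 0.027137

0.0271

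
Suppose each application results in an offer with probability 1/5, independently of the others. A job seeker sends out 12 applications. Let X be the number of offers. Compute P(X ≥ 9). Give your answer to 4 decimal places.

X ~ Binomial(12, 0.20); P(X ≥ 9) = Σ C(12,k) p^k (1−p)^(12−k) over k:
  k=9: C(12,9)·0.20^9·0.80^3 = 0.000058
  k=10: C(12,10)·0.20^10·0.80^2 = 0.000004
  k=11: C(12,11)·0.20^11·0.80^1 = 0.000000
  k=12: C(12,12)·0.20^12·0.80^0 = 0.000000
Total = 0.000062

0.0001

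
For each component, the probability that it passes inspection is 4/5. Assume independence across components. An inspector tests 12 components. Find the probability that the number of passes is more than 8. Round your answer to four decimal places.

X ~ Binomial(12, 0.80); P(X ≥ 9) = Σ C(12,k) p^k (1−p)^(12−k) over k:
  k=9: C(12,9)·0.80^9·0.20^3 = 0.236223
  k=10: C(12,10)·0.80^10·0.20^2 = 0.283468
  k=11: C(12,11)·0.80^11·0.20^1 = 0.206158
  k=12: C(12,12)·0.80^12·0.20^0 = 0.068719
Total = 0.794569

0.7946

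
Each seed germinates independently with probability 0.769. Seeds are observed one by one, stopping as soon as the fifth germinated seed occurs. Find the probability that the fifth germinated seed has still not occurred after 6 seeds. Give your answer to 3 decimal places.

0.420

Needing more than 6 seeds ⇔ fewer than 5 successes in the first 6. With X ~ Binomial(6, 0.769), P(Y > 6) = P(X ≤ 4).
  k=0: C(6,0)·0.769^0·0.231^6 = 0.00015
  k=1: C(6,1)·0.769^1·0.231^5 = 0.00303
  k=2: C(6,2)·0.769^2·0.231^4 = 0.02526
  k=3: C(6,3)·0.769^3·0.231^3 = 0.11211
  k=4: C(6,4)·0.769^4·0.231^2 = 0.27991
P(X ≤ 4) = 0.42047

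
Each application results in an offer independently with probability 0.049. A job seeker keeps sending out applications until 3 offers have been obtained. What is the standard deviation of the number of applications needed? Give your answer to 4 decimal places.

34.4711

Y = total applications until the third success; negative binomial with r=3, p=0.049.
SD(Y) = √[r(1−p)/p²] = √(1188.254894) = 34.471073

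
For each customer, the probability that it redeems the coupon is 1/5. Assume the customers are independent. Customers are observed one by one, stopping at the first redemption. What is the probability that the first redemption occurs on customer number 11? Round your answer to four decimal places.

0.0215

Geometric (trials to first success), p = 0.20.
P(Y = 11) = (1−p)^10 · p = 0.10737 · 0.20 = 0.021475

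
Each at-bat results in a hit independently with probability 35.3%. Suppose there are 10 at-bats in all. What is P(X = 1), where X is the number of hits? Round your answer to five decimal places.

X ~ Binomial(n=10, p=0.353).
P(X=1) = C(10,1) · p^1 · (1−p)^9
= 10 · 0.353 · 0.019867 = 0.0701315

0.07013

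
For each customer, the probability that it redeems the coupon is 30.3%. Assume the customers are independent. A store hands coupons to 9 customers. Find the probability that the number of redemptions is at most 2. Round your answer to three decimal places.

0.455

X ~ Binomial(9, 0.303); P(X ≤ 2) = Σ C(9,k) p^k (1−p)^(9−k) over k:
  k=0: C(9,0)·0.303^0·0.697^9 = 0.03882
  k=1: C(9,1)·0.303^1·0.697^8 = 0.15190
  k=2: C(9,2)·0.303^2·0.697^7 = 0.26413
Total = 0.45485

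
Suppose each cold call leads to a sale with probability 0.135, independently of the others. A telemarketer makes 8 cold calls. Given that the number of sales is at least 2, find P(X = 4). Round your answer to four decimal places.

0.0441

X ~ Binomial(8, 0.135). Want P(X=4 | X≥2) = P(X=4) / P(X≥2).
P(X=4) = C(8,4)·0.135^4·0.865^4 = 0.013017
P(X≥2) = 1 − 0.313422 − 0.391324 = 0.295254
Ratio = 0.013017 / 0.295254 = 0.044086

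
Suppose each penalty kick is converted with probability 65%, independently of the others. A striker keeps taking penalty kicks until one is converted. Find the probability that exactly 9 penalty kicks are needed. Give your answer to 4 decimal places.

0.0001

Geometric (trials to first success), p = 0.65.
P(Y = 9) = (1−p)^8 · p = 0.00022519 · 0.65 = 0.000146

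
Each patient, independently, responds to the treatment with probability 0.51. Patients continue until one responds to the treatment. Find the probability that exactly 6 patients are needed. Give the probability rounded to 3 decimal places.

0.014

Geometric (trials to first success), p = 0.51.
P(Y = 6) = (1−p)^5 · p = 0.028248 · 0.51 = 0.01441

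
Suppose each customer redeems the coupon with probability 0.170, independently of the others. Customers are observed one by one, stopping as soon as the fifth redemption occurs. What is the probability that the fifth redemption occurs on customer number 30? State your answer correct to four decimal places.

Y = trial on which the fifth success occurs; negative binomial, r=5, p=0.17.
P(Y=30) = C(29,4) · p^5 · (1−p)^25
= 23751 · 0.00014199 · 0.0094831 = 0.031980

0.0320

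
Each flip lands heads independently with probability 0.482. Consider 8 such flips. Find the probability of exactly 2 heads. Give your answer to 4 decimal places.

0.1257

X ~ Binomial(n=8, p=0.482).
P(X=2) = C(8,2) · p^2 · (1−p)^6
= 28 · 0.23232 · 0.019319 = 0.125670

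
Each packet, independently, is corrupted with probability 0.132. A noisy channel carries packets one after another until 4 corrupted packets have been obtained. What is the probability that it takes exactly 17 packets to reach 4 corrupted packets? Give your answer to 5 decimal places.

0.02699

Y = trial on which the fourth success occurs; negative binomial, r=4, p=0.132.
P(Y=17) = C(16,3) · p^4 · (1−p)^13
= 560 · 0.0003036 · 0.15877 = 0.0269923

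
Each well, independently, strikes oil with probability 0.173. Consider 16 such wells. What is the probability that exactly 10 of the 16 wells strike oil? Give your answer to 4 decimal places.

X ~ Binomial(n=16, p=0.173).
P(X=10) = C(16,10) · p^10 · (1−p)^6
= 8008 · 2.4014e-08 · 0.31991 = 0.000062

0.0001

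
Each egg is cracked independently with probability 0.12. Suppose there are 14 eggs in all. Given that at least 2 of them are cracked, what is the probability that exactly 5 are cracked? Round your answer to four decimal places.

0.0307

X ~ Binomial(14, 0.12). Want P(X=5 | X≥2) = P(X=5) / P(X≥2).
P(X=5) = C(14,5)·0.12^5·0.88^9 = 0.015766
P(X≥2) = 1 − 0.167016 − 0.318848 = 0.514136
Ratio = 0.015766 / 0.514136 = 0.030665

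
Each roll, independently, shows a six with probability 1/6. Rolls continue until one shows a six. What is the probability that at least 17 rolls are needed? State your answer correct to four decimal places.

Y = number of rolls to the first success; geometric, p = 0.166667.
P(Y > 16) = P(first 16 all fail) = (1−p)^16 = 0.054088

0.0541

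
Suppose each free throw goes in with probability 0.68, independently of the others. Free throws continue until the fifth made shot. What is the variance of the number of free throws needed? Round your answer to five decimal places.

3.46021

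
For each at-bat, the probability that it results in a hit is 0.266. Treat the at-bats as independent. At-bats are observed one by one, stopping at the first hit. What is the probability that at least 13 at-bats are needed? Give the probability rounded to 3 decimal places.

0.024

Y = number of at-bats to the first success; geometric, p = 0.266.
P(Y > 12) = P(first 12 all fail) = (1−p)^12 = 0.02445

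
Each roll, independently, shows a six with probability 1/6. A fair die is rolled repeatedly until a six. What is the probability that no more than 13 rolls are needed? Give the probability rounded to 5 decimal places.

Y = number of rolls to the first success; geometric, p = 0.166667.
P(Y ≤ 13) = 1 − (1−p)^13 = 1 − 0.0934639 = 0.9065361

0.90654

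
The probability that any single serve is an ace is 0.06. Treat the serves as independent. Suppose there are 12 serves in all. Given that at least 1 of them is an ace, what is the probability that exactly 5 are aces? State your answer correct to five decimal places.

X ~ Binomial(12, 0.06). Want P(X=5 | X≥1) = P(X=5) / P(X≥1).
P(X=5) = C(12,5)·0.06^5·0.94^7 = 0.0003994
P(X≥1) = 1 − 0.4759203 = 0.5240797
Ratio = 0.0003994 / 0.5240797 = 0.0007620

0.00076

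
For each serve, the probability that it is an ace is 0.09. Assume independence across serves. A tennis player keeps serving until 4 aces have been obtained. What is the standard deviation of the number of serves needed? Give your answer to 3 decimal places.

21.199

Y = total serves until the fourth success; negative binomial with r=4, p=0.09.
SD(Y) = √[r(1−p)/p²] = √(449.38272) = 21.19865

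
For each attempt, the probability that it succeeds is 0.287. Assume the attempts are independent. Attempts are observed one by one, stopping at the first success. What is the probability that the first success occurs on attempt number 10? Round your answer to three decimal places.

0.014

Geometric (trials to first success), p = 0.287.
P(Y = 10) = (1−p)^9 · p = 0.047622 · 0.287 = 0.01367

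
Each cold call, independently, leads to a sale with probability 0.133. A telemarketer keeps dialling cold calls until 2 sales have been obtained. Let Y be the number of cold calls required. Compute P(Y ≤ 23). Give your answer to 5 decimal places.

0.83003

Finishing within 23 cold calls ⇔ at least 2 successes in the first 23. With X ~ Binomial(23, 0.133), P(Y ≤ 23) = 1 − P(X ≤ 1).
  k=0: C(23,0)·0.133^0·0.867^23 = 0.0375352
  k=1: C(23,1)·0.133^1·0.867^22 = 0.1324340
1 − 0.1699693 = 0.8300307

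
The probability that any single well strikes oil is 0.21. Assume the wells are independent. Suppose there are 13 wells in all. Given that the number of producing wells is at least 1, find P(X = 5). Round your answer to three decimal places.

X ~ Binomial(13, 0.21). Want P(X=5 | X≥1) = P(X=5) / P(X≥1).
P(X=5) = C(13,5)·0.21^5·0.79^8 = 0.07974
P(X≥1) = 1 − 0.04668 = 0.95332
Ratio = 0.07974 / 0.95332 = 0.08365

0.084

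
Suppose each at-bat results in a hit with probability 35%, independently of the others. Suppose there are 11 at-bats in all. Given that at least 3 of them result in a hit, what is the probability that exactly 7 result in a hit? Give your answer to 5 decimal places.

0.04738

X ~ Binomial(11, 0.35). Want P(X=7 | X≥3) = P(X=7) / P(X≥3).
P(X=7) = C(11,7)·0.35^7·0.65^4 = 0.0379004
P(X≥3) = 1 − 0.0087508 − 0.0518316 − 0.1395465 = 0.7998711
Ratio = 0.0379004 / 0.7998711 = 0.0473831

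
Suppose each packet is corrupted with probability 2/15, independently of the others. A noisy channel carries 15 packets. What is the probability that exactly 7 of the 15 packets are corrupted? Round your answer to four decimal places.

0.0015

X ~ Binomial(n=15, p=0.133333).
P(X=7) = C(15,7) · p^7 · (1−p)^8
= 6435 · 7.4915e-07 · 0.31829 = 0.001534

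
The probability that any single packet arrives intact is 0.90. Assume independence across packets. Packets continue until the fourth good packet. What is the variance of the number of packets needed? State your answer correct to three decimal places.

0.494

Y = total packets until the fourth success; negative binomial with r=4, p=0.90.
Var(Y) = r(1−p)/p² = 4·0.10 / 0.90² = 0.49383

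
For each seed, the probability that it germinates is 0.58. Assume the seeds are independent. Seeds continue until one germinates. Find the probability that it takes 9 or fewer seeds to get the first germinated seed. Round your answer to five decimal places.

Y = number of seeds to the first success; geometric, p = 0.58.
P(Y ≤ 9) = 1 − (1−p)^9 = 1 − 0.0004067 = 0.9995933

0.99959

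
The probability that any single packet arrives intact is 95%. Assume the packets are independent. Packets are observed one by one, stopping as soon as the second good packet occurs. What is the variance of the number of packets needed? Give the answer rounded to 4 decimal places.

0.1108

Y = total packets until the second success; negative binomial with r=2, p=0.95.
Var(Y) = r(1−p)/p² = 2·0.05 / 0.95² = 0.110803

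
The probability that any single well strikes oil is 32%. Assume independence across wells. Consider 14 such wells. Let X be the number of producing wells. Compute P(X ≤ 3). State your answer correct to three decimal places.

0.297

X ~ Binomial(14, 0.32); P(X ≤ 3) = Σ C(14,k) p^k (1−p)^(14−k) over k:
  k=0: C(14,0)·0.32^0·0.68^14 = 0.00452
  k=1: C(14,1)·0.32^1·0.68^13 = 0.02978
  k=2: C(14,2)·0.32^2·0.68^12 = 0.09109
  k=3: C(14,3)·0.32^3·0.68^11 = 0.17145
Total = 0.29684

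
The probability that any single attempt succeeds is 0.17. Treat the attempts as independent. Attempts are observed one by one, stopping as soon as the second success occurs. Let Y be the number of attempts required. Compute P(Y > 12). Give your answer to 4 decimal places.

Needing more than 12 attempts ⇔ fewer than 2 successes in the first 12. With X ~ Binomial(12, 0.17), P(Y > 12) = P(X ≤ 1).
  k=0: C(12,0)·0.17^0·0.83^12 = 0.106890
  k=1: C(12,1)·0.17^1·0.83^11 = 0.262718
P(X ≤ 1) = 0.369608

0.3696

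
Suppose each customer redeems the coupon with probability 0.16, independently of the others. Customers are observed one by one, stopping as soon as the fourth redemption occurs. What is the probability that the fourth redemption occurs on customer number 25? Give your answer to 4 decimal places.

Y = trial on which the fourth success occurs; negative binomial, r=4, p=0.16.
P(Y=25) = C(24,3) · p^4 · (1−p)^21
= 2024 · 0.00065536 · 0.025696 = 0.034084

0.0341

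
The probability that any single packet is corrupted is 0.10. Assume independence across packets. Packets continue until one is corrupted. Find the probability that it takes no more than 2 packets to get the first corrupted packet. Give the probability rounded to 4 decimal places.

0.1900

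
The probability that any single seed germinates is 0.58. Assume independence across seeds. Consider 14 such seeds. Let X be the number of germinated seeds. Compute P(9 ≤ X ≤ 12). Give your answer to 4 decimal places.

0.4192

X ~ Binomial(14, 0.58); P(9 ≤ X ≤ 12) = Σ C(14,k) p^k (1−p)^(14−k) over k:
  k=9: C(14,9)·0.58^9·0.42^5 = 0.194340
  k=10: C(14,10)·0.58^10·0.42^4 = 0.134187
  k=11: C(14,11)·0.58^11·0.42^3 = 0.067384
  k=12: C(14,12)·0.58^12·0.42^2 = 0.023264
Total = 0.419175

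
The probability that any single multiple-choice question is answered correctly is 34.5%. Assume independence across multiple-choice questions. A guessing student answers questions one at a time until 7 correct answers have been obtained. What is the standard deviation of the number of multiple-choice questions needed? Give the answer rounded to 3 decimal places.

Y = total multiple-choice questions until the seventh success; negative binomial with r=7, p=0.345.
SD(Y) = √[r(1−p)/p²] = √(38.52132) = 6.20655

6.207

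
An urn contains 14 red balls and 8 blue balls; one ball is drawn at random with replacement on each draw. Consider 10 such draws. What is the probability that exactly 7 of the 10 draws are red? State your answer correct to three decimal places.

0.244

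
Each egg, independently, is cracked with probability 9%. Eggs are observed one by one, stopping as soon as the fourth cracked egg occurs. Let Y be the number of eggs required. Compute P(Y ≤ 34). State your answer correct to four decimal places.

0.3667

Finishing within 34 eggs ⇔ at least 4 successes in the first 34. With X ~ Binomial(34, 0.09), P(Y ≤ 34) = 1 − P(X ≤ 3).
  k=0: C(34,0)·0.09^0·0.91^34 = 0.040496
  k=1: C(34,1)·0.09^1·0.91^33 = 0.136172
  k=2: C(34,2)·0.09^2·0.91^32 = 0.222215
  k=3: C(34,3)·0.09^3·0.91^31 = 0.234424
1 − 0.633306 = 0.366694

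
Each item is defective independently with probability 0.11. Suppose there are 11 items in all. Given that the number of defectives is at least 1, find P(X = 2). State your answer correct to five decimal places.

0.32272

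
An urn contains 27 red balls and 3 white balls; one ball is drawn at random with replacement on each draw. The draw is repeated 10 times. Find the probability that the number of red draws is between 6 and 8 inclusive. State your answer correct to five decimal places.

0.26227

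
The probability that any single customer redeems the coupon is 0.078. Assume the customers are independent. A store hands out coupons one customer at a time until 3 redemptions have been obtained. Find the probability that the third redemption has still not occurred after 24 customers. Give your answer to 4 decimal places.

0.7129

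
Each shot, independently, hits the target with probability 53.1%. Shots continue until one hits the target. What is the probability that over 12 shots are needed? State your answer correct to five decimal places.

0.00011

Y = number of shots to the first success; geometric, p = 0.531.
P(Y > 12) = P(first 12 all fail) = (1−p)^12 = 0.0001133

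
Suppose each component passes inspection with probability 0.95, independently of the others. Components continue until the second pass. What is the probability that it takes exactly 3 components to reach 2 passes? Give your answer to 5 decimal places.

Y = trial on which the second success occurs; negative binomial, r=2, p=0.95.
P(Y=3) = C(2,1) · p^2 · (1−p)^1
= 2 · 0.9025 · 0.05 = 0.0902500

0.09025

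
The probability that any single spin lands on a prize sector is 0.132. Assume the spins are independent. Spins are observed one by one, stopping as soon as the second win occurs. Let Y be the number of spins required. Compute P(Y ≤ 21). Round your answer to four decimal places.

Finishing within 21 spins ⇔ at least 2 successes in the first 21. With X ~ Binomial(21, 0.132), P(Y ≤ 21) = 1 − P(X ≤ 1).
  k=0: C(21,0)·0.132^0·0.868^21 = 0.051158
  k=1: C(21,1)·0.132^1·0.868^20 = 0.163376
1 − 0.214534 = 0.785466

0.7855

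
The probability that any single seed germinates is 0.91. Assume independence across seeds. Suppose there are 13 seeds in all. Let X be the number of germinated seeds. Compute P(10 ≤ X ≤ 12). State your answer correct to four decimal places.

X ~ Binomial(13, 0.91); P(10 ≤ X ≤ 12) = Σ C(13,k) p^k (1−p)^(13−k) over k:
  k=10: C(13,10)·0.91^10·0.09^3 = 0.081191
  k=11: C(13,11)·0.91^11·0.09^2 = 0.223890
  k=12: C(13,12)·0.91^12·0.09^1 = 0.377296
Total = 0.682377

0.6824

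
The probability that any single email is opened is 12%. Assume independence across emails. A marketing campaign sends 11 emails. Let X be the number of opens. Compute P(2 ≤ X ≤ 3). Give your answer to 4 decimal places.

0.3532

X ~ Binomial(11, 0.12); P(2 ≤ X ≤ 3) = Σ C(11,k) p^k (1−p)^(11−k) over k:
  k=2: C(11,2)·0.12^2·0.88^9 = 0.250651
  k=3: C(11,3)·0.12^3·0.88^8 = 0.102539
Total = 0.353190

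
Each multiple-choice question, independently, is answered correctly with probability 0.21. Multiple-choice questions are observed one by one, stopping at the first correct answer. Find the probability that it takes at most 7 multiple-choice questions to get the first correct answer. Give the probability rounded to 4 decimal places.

Y = number of multiple-choice questions to the first success; geometric, p = 0.21.
P(Y ≤ 7) = 1 − (1−p)^7 = 1 − 0.192039 = 0.807961

0.8080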